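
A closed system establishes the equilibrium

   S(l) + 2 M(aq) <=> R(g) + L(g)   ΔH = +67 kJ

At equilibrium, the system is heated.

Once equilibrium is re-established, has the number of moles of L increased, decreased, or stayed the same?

increases

The forward reaction is endothermic. Raising T favours the endothermic direction — shift to the right.
The net shift is to the right. L is a product, so its amount increases.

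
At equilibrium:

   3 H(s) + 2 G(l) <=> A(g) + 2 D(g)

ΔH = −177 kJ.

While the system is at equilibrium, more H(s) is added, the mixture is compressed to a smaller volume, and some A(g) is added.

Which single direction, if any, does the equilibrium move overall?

H is a pure solid; its activity is 1 regardless of amount, so Q is unaffected — no shift from this change.
Gas moles: reactants 0, products 3 (Δn_gas = +3). Compression shifts the system toward the side with fewer moles of gas — to the left.
Adding A (g), a product, drives the reaction to the left.
Only the nonzero effect(s) matter; the net shift is to the left.

left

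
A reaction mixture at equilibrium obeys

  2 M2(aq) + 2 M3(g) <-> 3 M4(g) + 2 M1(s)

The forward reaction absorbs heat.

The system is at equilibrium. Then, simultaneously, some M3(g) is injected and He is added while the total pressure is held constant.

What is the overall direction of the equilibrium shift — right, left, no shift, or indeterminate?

right

Adding M3 (g), a reactant, drives the reaction to the right.
Adding inert gas at constant total pressure expands the volume and lowers every reacting partial pressure. With Δn_gas = 3 − 2 = +1, Q moves away from K toward the side with fewer gas moles, so the system shifts toward the side with more gas moles — to the right.
All effects act in the same direction — net shift to the right.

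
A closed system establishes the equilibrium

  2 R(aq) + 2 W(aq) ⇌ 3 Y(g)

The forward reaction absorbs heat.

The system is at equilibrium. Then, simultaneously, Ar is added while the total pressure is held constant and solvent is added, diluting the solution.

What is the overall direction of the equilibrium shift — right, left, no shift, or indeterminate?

cannot be determined

Adding inert gas at constant total pressure expands the volume and lowers every reacting partial pressure. With Δn_gas = 3 − 0 = +3, Q moves away from K toward the side with fewer gas moles, so the system shifts toward the side with more gas moles — to the right.
Dilution lowers every aqueous concentration by the same factor. Δn_aq = 0 − 4 = -4, so the system shifts toward the side with more dissolved moles — to the left.
The individual effects push in opposite directions; without quantitative information the net direction cannot be determined.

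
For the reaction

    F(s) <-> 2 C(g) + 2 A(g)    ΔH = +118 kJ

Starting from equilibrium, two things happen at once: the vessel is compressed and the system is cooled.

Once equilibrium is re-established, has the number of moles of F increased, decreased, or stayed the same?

Gas moles: reactants 0, products 4 (Δn_gas = +4). Compression shifts the system toward the side with fewer moles of gas — to the left.
The forward reaction is endothermic. Lowering T favours the exothermic direction — shift to the left.
The net shift is to the left. F is a reactant, so its amount increases.

increases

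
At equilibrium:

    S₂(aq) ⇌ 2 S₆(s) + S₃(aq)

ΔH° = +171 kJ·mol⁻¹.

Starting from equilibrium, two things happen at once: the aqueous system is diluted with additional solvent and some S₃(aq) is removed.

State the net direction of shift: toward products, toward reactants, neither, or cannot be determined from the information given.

right

Dilution scales every aqueous concentration by the same factor. Δn_aq = 1 − 1 = 0, so Q is unchanged — no shift.
Removing S₃ (aq), a product, drives the reaction to the right.
Only the nonzero effect(s) matter; the net shift is to the right.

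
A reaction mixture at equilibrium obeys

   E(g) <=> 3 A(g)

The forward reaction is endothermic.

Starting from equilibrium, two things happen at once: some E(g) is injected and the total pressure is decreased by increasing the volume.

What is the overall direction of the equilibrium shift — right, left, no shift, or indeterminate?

Adding E (g), a reactant, drives the reaction to the right.
Gas moles: reactants 1, products 3 (Δn_gas = +2). Expansion shifts the system toward the side with more moles of gas — to the right.
All effects act in the same direction — net shift to the right.

right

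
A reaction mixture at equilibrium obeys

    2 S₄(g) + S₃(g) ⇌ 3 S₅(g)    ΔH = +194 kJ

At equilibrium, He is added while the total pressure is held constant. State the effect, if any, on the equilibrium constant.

unchanged

The equilibrium constant depends only on temperature. This perturbation changes neither the position of equilibrium nor K.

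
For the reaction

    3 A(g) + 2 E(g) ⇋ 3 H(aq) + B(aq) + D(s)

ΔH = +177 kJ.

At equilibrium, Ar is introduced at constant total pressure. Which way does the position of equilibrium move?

Adding inert gas at constant total pressure expands the volume and lowers every reacting partial pressure. With Δn_gas = 0 − 5 = -5, Q moves away from K toward the side with fewer gas moles, so the system shifts toward the side with more gas moles — to the left.

left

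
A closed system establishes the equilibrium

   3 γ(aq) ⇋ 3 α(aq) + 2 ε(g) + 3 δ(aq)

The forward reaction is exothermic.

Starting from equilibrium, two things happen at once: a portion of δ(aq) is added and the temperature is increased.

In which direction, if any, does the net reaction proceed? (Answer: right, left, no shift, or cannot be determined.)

left

Adding δ (aq), a product, drives the reaction to the left.
The forward reaction is exothermic. Raising T favours the endothermic direction — shift to the left.
All effects act in the same direction — net shift to the left.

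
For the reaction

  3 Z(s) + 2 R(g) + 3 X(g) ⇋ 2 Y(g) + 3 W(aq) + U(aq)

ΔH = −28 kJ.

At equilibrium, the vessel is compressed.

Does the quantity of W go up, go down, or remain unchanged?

increases

Gas moles: reactants 5, products 2 (Δn_gas = -3). Compression shifts the system toward the side with fewer moles of gas — to the right.
The net shift is to the right. W is a product, so its amount increases.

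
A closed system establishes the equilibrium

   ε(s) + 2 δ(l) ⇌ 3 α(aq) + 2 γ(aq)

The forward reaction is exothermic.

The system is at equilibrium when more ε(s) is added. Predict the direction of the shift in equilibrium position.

ε is a pure solid; its activity is 1 regardless of amount, so Q is unaffected — no shift from this change.

no shift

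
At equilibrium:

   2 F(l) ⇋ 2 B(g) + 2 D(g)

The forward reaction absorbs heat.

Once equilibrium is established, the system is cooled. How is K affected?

decreases

K depends on temperature via the van 't Hoff relation. The forward reaction is endothermic, so lowering T decreases K.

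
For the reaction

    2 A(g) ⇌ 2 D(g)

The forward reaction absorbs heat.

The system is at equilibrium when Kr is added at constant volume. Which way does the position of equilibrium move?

At constant volume, adding an inert gas leaves every reacting species' partial pressure unchanged, so Q is unchanged — no shift from this change.

no shift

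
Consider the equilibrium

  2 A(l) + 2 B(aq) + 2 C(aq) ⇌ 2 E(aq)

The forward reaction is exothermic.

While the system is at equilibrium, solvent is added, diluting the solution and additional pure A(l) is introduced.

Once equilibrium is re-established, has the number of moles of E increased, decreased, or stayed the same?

Dilution lowers every aqueous concentration by the same factor. Δn_aq = 2 − 4 = -2, so the system shifts toward the side with more dissolved moles — to the left.
A is a pure liquid; its activity is 1 regardless of amount, so Q is unaffected — no shift from this change.
The net shift is to the left. E is a product, so its amount decreases.

decreases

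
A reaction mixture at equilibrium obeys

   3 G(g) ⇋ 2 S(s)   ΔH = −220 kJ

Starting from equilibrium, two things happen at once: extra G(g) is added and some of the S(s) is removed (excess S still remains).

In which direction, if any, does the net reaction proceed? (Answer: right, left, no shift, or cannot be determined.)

right

Adding G (g), a reactant, drives the reaction to the right.
S is a pure solid; its activity is 1 regardless of amount, so Q is unaffected — no shift from this change.
Only the nonzero effect(s) matter; the net shift is to the right.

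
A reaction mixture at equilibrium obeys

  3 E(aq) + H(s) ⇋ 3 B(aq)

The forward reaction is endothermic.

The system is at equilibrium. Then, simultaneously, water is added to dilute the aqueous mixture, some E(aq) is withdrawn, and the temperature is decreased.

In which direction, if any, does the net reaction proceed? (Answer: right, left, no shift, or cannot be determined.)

Dilution scales every aqueous concentration by the same factor. Δn_aq = 3 − 3 = 0, so Q is unchanged — no shift.
Removing E (aq), a reactant, drives the reaction to the left.
The forward reaction is endothermic. Lowering T favours the exothermic direction — shift to the left.
Only the nonzero effect(s) matter; the net shift is to the left.

left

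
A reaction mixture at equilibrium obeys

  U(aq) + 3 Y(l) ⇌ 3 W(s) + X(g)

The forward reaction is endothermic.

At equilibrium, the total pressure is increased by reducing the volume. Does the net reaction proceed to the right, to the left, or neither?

Gas moles: reactants 0, products 1 (Δn_gas = +1). Compression shifts the system toward the side with fewer moles of gas — to the left.

left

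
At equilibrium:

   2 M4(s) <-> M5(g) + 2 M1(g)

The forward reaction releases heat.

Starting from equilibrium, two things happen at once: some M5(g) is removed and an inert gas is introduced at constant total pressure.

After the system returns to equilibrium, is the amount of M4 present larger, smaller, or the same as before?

Removing M5 (g), a product, drives the reaction to the right.
Adding inert gas at constant total pressure expands the volume and lowers every reacting partial pressure. With Δn_gas = 3 − 0 = +3, Q moves away from K toward the side with fewer gas moles, so the system shifts toward the side with more gas moles — to the right.
The net shift is to the right. M4 is a reactant, so its amount decreases.

decreases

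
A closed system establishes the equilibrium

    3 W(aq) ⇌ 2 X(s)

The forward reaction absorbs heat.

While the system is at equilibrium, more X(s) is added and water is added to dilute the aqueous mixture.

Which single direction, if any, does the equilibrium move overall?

left

X is a pure solid; its activity is 1 regardless of amount, so Q is unaffected — no shift from this change.
Dilution lowers every aqueous concentration by the same factor. Δn_aq = 0 − 3 = -3, so the system shifts toward the side with more dissolved moles — to the left.
Only the nonzero effect(s) matter; the net shift is to the left.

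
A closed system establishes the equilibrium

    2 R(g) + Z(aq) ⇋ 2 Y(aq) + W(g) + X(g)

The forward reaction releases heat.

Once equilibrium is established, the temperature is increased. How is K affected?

K depends on temperature via the van 't Hoff relation. The forward reaction is exothermic, so raising T decreases K.

decreases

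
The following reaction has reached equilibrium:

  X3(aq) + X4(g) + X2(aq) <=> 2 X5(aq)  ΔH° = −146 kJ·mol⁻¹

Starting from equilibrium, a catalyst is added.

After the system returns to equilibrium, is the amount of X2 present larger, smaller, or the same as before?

unchanged

A catalyst speeds both forward and reverse rates equally; it changes neither Q nor K — no shift from this change.
No net shift occurs, so the amount of X2 is unchanged.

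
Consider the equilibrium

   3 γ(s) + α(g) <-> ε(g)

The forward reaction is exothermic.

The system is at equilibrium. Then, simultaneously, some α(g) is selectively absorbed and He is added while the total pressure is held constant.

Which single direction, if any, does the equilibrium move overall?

Removing α (g), a reactant, drives the reaction to the left.
Adding inert gas at constant total pressure expands the volume, scaling every reacting partial pressure by the same factor. Δn_gas = 1 − 1 = 0, so Q is unchanged — no shift.
Only the nonzero effect(s) matter; the net shift is to the left.

left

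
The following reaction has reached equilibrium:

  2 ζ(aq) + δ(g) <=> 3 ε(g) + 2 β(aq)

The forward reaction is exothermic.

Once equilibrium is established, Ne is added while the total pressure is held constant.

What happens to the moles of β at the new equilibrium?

Adding inert gas at constant total pressure expands the volume and lowers every reacting partial pressure. With Δn_gas = 3 − 1 = +2, Q moves away from K toward the side with fewer gas moles, so the system shifts toward the side with more gas moles — to the right.
The net shift is to the right. β is a product, so its amount increases.

increases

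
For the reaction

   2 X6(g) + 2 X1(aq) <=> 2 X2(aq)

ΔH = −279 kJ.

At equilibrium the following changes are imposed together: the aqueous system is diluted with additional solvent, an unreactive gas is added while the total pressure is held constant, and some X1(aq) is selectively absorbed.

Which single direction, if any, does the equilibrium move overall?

left

Dilution scales every aqueous concentration by the same factor. Δn_aq = 2 − 2 = 0, so Q is unchanged — no shift.
Adding inert gas at constant total pressure expands the volume and lowers every reacting partial pressure. With Δn_gas = 0 − 2 = -2, Q moves away from K toward the side with fewer gas moles, so the system shifts toward the side with more gas moles — to the left.
Removing X1 (aq), a reactant, drives the reaction to the left.
Only the nonzero effect(s) matter; the net shift is to the left.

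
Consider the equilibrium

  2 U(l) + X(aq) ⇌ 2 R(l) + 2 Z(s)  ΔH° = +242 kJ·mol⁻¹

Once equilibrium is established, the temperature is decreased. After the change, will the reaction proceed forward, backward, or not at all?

left

The forward reaction is endothermic. Lowering T favours the exothermic direction — shift to the left.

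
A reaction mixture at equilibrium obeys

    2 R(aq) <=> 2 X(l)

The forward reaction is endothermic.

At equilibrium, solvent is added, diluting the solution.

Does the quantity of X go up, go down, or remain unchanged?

Dilution lowers every aqueous concentration by the same factor. Δn_aq = 0 − 2 = -2, so the system shifts toward the side with more dissolved moles — to the left.
The net shift is to the left. X is a product, so its amount decreases.

decreases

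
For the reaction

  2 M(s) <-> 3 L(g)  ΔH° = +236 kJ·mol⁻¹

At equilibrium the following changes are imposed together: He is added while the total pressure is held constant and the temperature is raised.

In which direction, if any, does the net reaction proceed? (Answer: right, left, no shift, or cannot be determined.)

Adding inert gas at constant total pressure expands the volume and lowers every reacting partial pressure. With Δn_gas = 3 − 0 = +3, Q moves away from K toward the side with fewer gas moles, so the system shifts toward the side with more gas moles — to the right.
The forward reaction is endothermic. Raising T favours the endothermic direction — shift to the right.
All effects act in the same direction — net shift to the right.

right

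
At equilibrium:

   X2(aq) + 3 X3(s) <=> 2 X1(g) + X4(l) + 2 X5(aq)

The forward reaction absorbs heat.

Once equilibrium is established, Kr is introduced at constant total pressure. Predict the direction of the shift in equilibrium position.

Adding inert gas at constant total pressure expands the volume and lowers every reacting partial pressure. With Δn_gas = 2 − 0 = +2, Q moves away from K toward the side with fewer gas moles, so the system shifts toward the side with more gas moles — to the right.

right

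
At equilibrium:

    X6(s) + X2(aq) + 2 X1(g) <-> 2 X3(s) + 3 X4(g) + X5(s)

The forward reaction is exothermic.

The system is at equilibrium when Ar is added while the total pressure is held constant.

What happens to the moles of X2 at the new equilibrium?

decreases

Adding inert gas at constant total pressure expands the volume and lowers every reacting partial pressure. With Δn_gas = 3 − 2 = +1, Q moves away from K toward the side with fewer gas moles, so the system shifts toward the side with more gas moles — to the right.
The net shift is to the right. X2 is a reactant, so its amount decreases.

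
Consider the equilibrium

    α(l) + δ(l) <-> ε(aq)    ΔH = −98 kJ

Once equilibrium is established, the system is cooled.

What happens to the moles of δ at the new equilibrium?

The forward reaction is exothermic. Lowering T favours the exothermic direction — shift to the right.
The net shift is to the right. δ is a reactant, so its amount decreases.

decreases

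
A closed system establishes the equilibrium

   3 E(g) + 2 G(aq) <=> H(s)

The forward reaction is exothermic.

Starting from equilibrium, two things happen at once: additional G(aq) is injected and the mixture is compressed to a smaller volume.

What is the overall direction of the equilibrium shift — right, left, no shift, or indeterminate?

right

Adding G (aq), a reactant, drives the reaction to the right.
Gas moles: reactants 3, products 0 (Δn_gas = -3). Compression shifts the system toward the side with fewer moles of gas — to the right.
All effects act in the same direction — net shift to the right.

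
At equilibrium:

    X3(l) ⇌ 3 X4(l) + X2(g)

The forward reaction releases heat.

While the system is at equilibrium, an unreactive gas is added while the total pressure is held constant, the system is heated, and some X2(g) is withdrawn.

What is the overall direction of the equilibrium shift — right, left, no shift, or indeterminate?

cannot be determined

Adding inert gas at constant total pressure expands the volume and lowers every reacting partial pressure. With Δn_gas = 1 − 0 = +1, Q moves away from K toward the side with fewer gas moles, so the system shifts toward the side with more gas moles — to the right.
The forward reaction is exothermic. Raising T favours the endothermic direction — shift to the left.
Removing X2 (g), a product, drives the reaction to the right.
The individual effects push in opposite directions; without quantitative information the net direction cannot be determined.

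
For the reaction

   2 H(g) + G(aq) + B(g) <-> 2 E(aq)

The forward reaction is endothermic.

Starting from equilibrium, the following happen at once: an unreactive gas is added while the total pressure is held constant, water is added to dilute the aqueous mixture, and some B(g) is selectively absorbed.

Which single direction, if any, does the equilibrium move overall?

cannot be determined

Adding inert gas at constant total pressure expands the volume and lowers every reacting partial pressure. With Δn_gas = 0 − 3 = -3, Q moves away from K toward the side with fewer gas moles, so the system shifts toward the side with more gas moles — to the left.
Dilution lowers every aqueous concentration by the same factor. Δn_aq = 2 − 1 = +1, so the system shifts toward the side with more dissolved moles — to the right.
Removing B (g), a reactant, drives the reaction to the left.
The individual effects push in opposite directions; without quantitative information the net direction cannot be determined.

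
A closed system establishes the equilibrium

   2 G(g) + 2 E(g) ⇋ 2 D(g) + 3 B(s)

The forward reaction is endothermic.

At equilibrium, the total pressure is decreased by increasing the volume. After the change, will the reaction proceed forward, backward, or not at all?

Gas moles: reactants 4, products 2 (Δn_gas = -2). Expansion shifts the system toward the side with more moles of gas — to the left.

left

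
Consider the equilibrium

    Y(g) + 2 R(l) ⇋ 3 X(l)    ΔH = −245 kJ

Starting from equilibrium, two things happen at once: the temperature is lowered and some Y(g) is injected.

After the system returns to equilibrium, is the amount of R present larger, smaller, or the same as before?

The forward reaction is exothermic. Lowering T favours the exothermic direction — shift to the right.
Adding Y (g), a reactant, drives the reaction to the right.
The net shift is to the right. R is a reactant, so its amount decreases.

decreases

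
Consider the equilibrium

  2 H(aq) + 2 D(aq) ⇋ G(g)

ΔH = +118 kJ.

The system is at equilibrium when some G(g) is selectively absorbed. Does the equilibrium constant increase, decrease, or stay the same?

unchanged

The equilibrium constant depends only on temperature. This perturbation may move the position of equilibrium, but since T is unchanged, K itself is unchanged.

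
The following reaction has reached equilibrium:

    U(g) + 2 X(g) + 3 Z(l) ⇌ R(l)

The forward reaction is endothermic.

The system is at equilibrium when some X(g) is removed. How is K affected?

unchanged

The equilibrium constant depends only on temperature. This perturbation may move the position of equilibrium, but since T is unchanged, K itself is unchanged.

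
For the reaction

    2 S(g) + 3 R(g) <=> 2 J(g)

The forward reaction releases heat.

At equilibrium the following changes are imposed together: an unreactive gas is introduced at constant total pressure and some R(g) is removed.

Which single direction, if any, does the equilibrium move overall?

Adding inert gas at constant total pressure expands the volume and lowers every reacting partial pressure. With Δn_gas = 2 − 5 = -3, Q moves away from K toward the side with fewer gas moles, so the system shifts toward the side with more gas moles — to the left.
Removing R (g), a reactant, drives the reaction to the left.
All effects act in the same direction — net shift to the left.

left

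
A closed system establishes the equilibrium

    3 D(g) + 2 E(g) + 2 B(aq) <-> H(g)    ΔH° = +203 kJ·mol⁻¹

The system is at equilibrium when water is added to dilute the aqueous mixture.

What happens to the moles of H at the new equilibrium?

Dilution lowers every aqueous concentration by the same factor. Δn_aq = 0 − 2 = -2, so the system shifts toward the side with more dissolved moles — to the left.
The net shift is to the left. H is a product, so its amount decreases.

decreases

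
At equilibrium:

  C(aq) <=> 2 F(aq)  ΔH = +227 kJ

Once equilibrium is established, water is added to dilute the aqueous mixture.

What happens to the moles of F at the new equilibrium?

Dilution lowers every aqueous concentration by the same factor. Δn_aq = 2 − 1 = +1, so the system shifts toward the side with more dissolved moles — to the right.
The net shift is to the right. F is a product, so its amount increases.

increases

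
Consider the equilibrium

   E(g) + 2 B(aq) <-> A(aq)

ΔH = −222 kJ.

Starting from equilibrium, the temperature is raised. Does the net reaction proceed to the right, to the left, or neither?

The forward reaction is exothermic. Raising T favours the endothermic direction — shift to the left.

left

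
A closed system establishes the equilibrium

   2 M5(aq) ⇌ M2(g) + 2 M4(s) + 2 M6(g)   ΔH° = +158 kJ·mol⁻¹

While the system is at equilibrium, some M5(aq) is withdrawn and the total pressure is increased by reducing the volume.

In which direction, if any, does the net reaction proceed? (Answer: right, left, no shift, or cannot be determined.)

Removing M5 (aq), a reactant, drives the reaction to the left.
Gas moles: reactants 0, products 3 (Δn_gas = +3). Compression shifts the system toward the side with fewer moles of gas — to the left.
All effects act in the same direction — net shift to the left.

left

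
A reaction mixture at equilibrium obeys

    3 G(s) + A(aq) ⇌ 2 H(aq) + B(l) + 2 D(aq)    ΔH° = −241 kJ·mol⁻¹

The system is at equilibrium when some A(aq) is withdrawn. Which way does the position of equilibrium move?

left

Removing A (aq), a reactant, drives the reaction to the left.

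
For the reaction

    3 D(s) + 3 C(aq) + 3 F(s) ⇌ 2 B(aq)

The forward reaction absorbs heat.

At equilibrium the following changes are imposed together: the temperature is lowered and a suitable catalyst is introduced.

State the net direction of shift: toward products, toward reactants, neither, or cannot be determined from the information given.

The forward reaction is endothermic. Lowering T favours the exothermic direction — shift to the left.
A catalyst speeds both forward and reverse rates equally; it changes neither Q nor K — no shift from this change.
Only the nonzero effect(s) matter; the net shift is to the left.

left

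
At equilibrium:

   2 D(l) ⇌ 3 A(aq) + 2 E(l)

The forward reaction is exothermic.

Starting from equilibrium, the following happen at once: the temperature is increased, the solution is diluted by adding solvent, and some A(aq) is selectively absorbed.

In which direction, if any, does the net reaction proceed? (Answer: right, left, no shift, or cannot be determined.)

cannot be determined

The forward reaction is exothermic. Raising T favours the endothermic direction — shift to the left.
Dilution lowers every aqueous concentration by the same factor. Δn_aq = 3 − 0 = +3, so the system shifts toward the side with more dissolved moles — to the right.
Removing A (aq), a product, drives the reaction to the right.
The individual effects push in opposite directions; without quantitative information the net direction cannot be determined.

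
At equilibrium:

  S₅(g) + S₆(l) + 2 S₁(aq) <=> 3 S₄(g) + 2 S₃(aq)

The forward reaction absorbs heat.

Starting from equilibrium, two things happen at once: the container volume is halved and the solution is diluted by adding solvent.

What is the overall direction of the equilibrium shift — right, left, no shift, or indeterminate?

left

Gas moles: reactants 1, products 3 (Δn_gas = +2). Compression shifts the system toward the side with fewer moles of gas — to the left.
Dilution scales every aqueous concentration by the same factor. Δn_aq = 2 − 2 = 0, so Q is unchanged — no shift.
Only the nonzero effect(s) matter; the net shift is to the left.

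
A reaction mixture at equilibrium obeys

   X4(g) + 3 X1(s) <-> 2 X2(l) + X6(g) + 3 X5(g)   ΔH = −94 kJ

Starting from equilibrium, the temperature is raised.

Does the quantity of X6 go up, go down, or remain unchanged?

The forward reaction is exothermic. Raising T favours the endothermic direction — shift to the left.
The net shift is to the left. X6 is a product, so its amount decreases.

decreases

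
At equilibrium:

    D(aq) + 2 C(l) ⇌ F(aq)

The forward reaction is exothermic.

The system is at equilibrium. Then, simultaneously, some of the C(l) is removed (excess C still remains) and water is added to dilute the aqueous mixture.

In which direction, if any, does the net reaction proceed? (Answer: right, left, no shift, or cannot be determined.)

no shift

C is a pure liquid; its activity is 1 regardless of amount, so Q is unaffected — no shift from this change.
Dilution scales every aqueous concentration by the same factor. Δn_aq = 1 − 1 = 0, so Q is unchanged — no shift.
None of the changes alters Q relative to K, so there is no net shift.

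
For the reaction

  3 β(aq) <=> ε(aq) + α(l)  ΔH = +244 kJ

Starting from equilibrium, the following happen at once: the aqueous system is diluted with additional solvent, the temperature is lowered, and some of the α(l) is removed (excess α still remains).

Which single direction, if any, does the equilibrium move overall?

Dilution lowers every aqueous concentration by the same factor. Δn_aq = 1 − 3 = -2, so the system shifts toward the side with more dissolved moles — to the left.
The forward reaction is endothermic. Lowering T favours the exothermic direction — shift to the left.
α is a pure liquid; its activity is 1 regardless of amount, so Q is unaffected — no shift from this change.
Only the nonzero effect(s) matter; the net shift is to the left.

left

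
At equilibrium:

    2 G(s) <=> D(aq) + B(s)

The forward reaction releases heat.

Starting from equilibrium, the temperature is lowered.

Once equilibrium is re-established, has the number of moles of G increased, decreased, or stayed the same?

The forward reaction is exothermic. Lowering T favours the exothermic direction — shift to the right.
The net shift is to the right. G is a reactant, so its amount decreases.

decreases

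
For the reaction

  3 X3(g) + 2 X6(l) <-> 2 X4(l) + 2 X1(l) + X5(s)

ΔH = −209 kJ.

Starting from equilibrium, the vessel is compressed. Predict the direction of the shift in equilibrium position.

Gas moles: reactants 3, products 0 (Δn_gas = -3). Compression shifts the system toward the side with fewer moles of gas — to the right.

right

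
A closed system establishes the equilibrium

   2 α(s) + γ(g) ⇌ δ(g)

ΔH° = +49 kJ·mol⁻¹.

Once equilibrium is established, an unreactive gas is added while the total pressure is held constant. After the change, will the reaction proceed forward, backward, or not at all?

Adding inert gas at constant total pressure expands the volume, scaling every reacting partial pressure by the same factor. Δn_gas = 1 − 1 = 0, so Q is unchanged — no shift.

no shift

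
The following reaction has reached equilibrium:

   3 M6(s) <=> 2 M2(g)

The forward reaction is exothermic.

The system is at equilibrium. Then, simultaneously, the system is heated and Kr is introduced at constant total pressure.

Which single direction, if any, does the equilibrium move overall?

cannot be determined

The forward reaction is exothermic. Raising T favours the endothermic direction — shift to the left.
Adding inert gas at constant total pressure expands the volume and lowers every reacting partial pressure. With Δn_gas = 2 − 0 = +2, Q moves away from K toward the side with fewer gas moles, so the system shifts toward the side with more gas moles — to the right.
The individual effects push in opposite directions; without quantitative information the net direction cannot be determined.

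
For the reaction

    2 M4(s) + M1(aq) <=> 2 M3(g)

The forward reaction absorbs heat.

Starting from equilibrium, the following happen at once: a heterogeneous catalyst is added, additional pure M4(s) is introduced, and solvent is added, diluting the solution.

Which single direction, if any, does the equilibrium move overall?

A catalyst speeds both forward and reverse rates equally; it changes neither Q nor K — no shift from this change.
M4 is a pure solid; its activity is 1 regardless of amount, so Q is unaffected — no shift from this change.
Dilution lowers every aqueous concentration by the same factor. Δn_aq = 0 − 1 = -1, so the system shifts toward the side with more dissolved moles — to the left.
Only the nonzero effect(s) matter; the net shift is to the left.

left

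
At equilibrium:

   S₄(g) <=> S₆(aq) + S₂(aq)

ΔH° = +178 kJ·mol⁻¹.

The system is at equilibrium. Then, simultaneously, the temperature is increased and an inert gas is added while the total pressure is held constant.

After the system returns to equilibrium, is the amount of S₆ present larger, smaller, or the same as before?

The forward reaction is endothermic. Raising T favours the endothermic direction — shift to the right.
Adding inert gas at constant total pressure expands the volume and lowers every reacting partial pressure. With Δn_gas = 0 − 1 = -1, Q moves away from K toward the side with fewer gas moles, so the system shifts toward the side with more gas moles — to the left.
The two effects oppose each other, so the net shift — and hence the change in S₆ — cannot be determined from the given information.

cannot be determined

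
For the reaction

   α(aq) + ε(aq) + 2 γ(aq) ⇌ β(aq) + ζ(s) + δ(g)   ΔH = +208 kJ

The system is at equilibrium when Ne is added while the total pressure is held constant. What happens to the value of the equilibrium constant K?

The equilibrium constant depends only on temperature. This perturbation may move the position of equilibrium, but since T is unchanged, K itself is unchanged.

unchanged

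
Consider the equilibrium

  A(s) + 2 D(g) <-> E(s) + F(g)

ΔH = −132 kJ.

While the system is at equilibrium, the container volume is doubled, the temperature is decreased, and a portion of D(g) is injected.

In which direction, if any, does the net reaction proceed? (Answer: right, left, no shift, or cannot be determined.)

cannot be determined

Gas moles: reactants 2, products 1 (Δn_gas = -1). Expansion shifts the system toward the side with more moles of gas — to the left.
The forward reaction is exothermic. Lowering T favours the exothermic direction — shift to the right.
Adding D (g), a reactant, drives the reaction to the right.
The individual effects push in opposite directions; without quantitative information the net direction cannot be determined.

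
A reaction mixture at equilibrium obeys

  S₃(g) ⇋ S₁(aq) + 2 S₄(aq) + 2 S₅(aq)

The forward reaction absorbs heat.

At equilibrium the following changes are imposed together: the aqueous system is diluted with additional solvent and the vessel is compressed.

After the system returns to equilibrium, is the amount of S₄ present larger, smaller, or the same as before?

Dilution lowers every aqueous concentration by the same factor. Δn_aq = 5 − 0 = +5, so the system shifts toward the side with more dissolved moles — to the right.
Gas moles: reactants 1, products 0 (Δn_gas = -1). Compression shifts the system toward the side with fewer moles of gas — to the right.
The net shift is to the right. S₄ is a product, so its amount increases.

increases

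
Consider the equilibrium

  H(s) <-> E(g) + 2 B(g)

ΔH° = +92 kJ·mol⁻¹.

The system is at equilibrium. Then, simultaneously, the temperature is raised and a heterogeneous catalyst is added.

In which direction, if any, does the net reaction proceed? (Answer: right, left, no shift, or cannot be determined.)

The forward reaction is endothermic. Raising T favours the endothermic direction — shift to the right.
A catalyst speeds both forward and reverse rates equally; it changes neither Q nor K — no shift from this change.
Only the nonzero effect(s) matter; the net shift is to the right.

right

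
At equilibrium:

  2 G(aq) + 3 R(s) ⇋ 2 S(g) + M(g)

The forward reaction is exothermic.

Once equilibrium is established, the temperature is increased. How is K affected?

K depends on temperature via the van 't Hoff relation. The forward reaction is exothermic, so raising T decreases K.

decreases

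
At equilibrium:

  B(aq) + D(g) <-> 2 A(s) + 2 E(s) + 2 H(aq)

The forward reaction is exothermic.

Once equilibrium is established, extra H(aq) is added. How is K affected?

The equilibrium constant depends only on temperature. This perturbation may move the position of equilibrium, but since T is unchanged, K itself is unchanged.

unchanged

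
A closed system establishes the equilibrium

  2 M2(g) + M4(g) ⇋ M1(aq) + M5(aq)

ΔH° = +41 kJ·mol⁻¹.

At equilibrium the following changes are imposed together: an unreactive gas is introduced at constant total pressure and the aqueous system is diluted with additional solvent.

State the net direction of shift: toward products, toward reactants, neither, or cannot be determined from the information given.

Adding inert gas at constant total pressure expands the volume and lowers every reacting partial pressure. With Δn_gas = 0 − 3 = -3, Q moves away from K toward the side with fewer gas moles, so the system shifts toward the side with more gas moles — to the left.
Dilution lowers every aqueous concentration by the same factor. Δn_aq = 2 − 0 = +2, so the system shifts toward the side with more dissolved moles — to the right.
The individual effects push in opposite directions; without quantitative information the net direction cannot be determined.

cannot be determined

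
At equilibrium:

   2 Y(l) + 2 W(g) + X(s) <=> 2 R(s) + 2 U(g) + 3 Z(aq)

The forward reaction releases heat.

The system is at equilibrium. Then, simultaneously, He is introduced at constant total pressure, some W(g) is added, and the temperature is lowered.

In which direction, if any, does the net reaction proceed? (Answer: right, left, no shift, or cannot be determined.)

Adding inert gas at constant total pressure expands the volume, scaling every reacting partial pressure by the same factor. Δn_gas = 2 − 2 = 0, so Q is unchanged — no shift.
Adding W (g), a reactant, drives the reaction to the right.
The forward reaction is exothermic. Lowering T favours the exothermic direction — shift to the right.
Only the nonzero effect(s) matter; the net shift is to the right.

right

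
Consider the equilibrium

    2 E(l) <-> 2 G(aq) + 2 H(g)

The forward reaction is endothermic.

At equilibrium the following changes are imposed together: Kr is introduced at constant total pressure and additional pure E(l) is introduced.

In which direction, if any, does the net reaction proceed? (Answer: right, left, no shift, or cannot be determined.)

right

Adding inert gas at constant total pressure expands the volume and lowers every reacting partial pressure. With Δn_gas = 2 − 0 = +2, Q moves away from K toward the side with fewer gas moles, so the system shifts toward the side with more gas moles — to the right.
E is a pure liquid; its activity is 1 regardless of amount, so Q is unaffected — no shift from this change.
Only the nonzero effect(s) matter; the net shift is to the right.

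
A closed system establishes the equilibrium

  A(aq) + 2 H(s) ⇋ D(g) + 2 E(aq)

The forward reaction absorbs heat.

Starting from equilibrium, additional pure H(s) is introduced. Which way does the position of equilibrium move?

no shift

H is a pure solid; its activity is 1 regardless of amount, so Q is unaffected — no shift from this change.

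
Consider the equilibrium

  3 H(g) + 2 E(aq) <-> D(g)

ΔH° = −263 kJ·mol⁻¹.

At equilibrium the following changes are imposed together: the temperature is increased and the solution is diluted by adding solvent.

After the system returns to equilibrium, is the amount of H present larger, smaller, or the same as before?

The forward reaction is exothermic. Raising T favours the endothermic direction — shift to the left.
Dilution lowers every aqueous concentration by the same factor. Δn_aq = 0 − 2 = -2, so the system shifts toward the side with more dissolved moles — to the left.
The net shift is to the left. H is a reactant, so its amount increases.

increases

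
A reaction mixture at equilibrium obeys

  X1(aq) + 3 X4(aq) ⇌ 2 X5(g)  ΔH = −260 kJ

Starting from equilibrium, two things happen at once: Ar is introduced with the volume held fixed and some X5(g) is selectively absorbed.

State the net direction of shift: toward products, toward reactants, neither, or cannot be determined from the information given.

At constant volume, adding an inert gas leaves every reacting species' partial pressure unchanged, so Q is unchanged — no shift from this change.
Removing X5 (g), a product, drives the reaction to the right.
Only the nonzero effect(s) matter; the net shift is to the right.

right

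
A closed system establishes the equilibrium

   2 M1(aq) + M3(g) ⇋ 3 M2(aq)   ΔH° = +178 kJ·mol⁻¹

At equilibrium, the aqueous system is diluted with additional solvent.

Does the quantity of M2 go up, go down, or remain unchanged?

increases

Dilution lowers every aqueous concentration by the same factor. Δn_aq = 3 − 2 = +1, so the system shifts toward the side with more dissolved moles — to the right.
The net shift is to the right. M2 is a product, so its amount increases.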